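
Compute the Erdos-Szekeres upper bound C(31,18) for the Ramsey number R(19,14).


R(19,14) <= C(19+14-2, 19-1) = C(31, 18)
C(31, 18) = 31! / (18! * 13!)
= 206253075

206253075


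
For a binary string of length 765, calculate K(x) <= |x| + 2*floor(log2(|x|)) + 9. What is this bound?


floor(log2(765)) = 9
2 * 9 = 18
K(x) <= 765 + 18 + 9 = 792

792


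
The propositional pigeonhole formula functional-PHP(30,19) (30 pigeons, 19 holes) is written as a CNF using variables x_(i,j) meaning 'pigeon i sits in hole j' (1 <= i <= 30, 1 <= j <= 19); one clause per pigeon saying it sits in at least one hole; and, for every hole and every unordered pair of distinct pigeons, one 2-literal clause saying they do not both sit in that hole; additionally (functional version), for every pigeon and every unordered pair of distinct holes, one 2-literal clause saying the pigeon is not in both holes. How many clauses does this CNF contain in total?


functional-PHP(30,19): 30 pigeons, 19 holes, 30*19 = 570 variables.
- pigeon clauses: one per pigeon -> 30 clauses
- hole clauses: 19 holes * C(30,2) = 19 * 435 -> 8265 clauses
- functional clauses: 30 pigeons * C(19,2) = 30 * 171 -> 5130 clauses
Total clauses = 30 + 8265 + 5130 = 13425

13425


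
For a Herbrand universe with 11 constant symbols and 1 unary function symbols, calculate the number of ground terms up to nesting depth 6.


Herbrand terms by depth:
Depth 0: 11 constants
Depth 1: 11 new terms (running total: 22)
Depth 2: 11 new terms (running total: 33)
Depth 3: 11 new terms (running total: 44)
Depth 4: 11 new terms (running total: 55)
Depth 5: 11 new terms (running total: 66)
Depth 6: 11 new terms (running total: 77)
Total distinct ground terms = 77

77


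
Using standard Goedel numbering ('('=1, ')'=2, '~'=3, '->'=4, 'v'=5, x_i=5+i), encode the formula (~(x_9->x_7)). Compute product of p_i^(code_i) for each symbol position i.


Formula: (~(x_9->x_7))
Symbol codes: [1, 3, 1, 14, 4, 12, 2, 2]
Primes: [2, 3, 5, 7, 11, 13, 17, 19]
p_1^1 = 2^1 = 2
p_2^3 = 3^3 = 27
p_3^1 = 5^1 = 5
p_4^14 = 7^14 = 678223072849
p_5^4 = 11^4 = 14641
p_6^12 = 13^12 = 23298085122481
p_7^2 = 17^2 = 289
p_8^2 = 19^2 = 361
Product = 6516769157703042982718530674559511070

6516769157703042982718530674559511070


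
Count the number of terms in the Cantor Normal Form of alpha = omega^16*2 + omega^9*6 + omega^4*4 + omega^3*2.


CNF: omega^16*2 + omega^9*6 + omega^4*4 + omega^3*2
Count the summands separated by '+':
  term 1: omega^16*2
  term 2: omega^9*6
  term 3: omega^4*4
  term 4: omega^3*2
Total terms = 4

4


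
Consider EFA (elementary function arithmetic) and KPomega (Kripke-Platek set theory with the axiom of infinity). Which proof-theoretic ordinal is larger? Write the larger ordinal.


Proof-theoretic ordinal of EFA (elementary function arithmetic): omega^3
Proof-theoretic ordinal of KPomega (Kripke-Platek set theory with the axiom of infinity): psi_0(epsilon_{Omega+1})
Comparing: omega^3 < psi_0(epsilon_{Omega+1}).
The larger ordinal is psi_0(epsilon_{Omega+1}) (from KPomega (Kripke-Platek set theory with the axiom of infinity)).

psi_0(epsilon_{Omega+1})


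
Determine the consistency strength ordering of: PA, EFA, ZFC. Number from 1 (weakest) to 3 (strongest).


Ordering by consistency strength:
1. EFA
2. PA
3. ZFC


PA=2, EFA=1, ZFC=3


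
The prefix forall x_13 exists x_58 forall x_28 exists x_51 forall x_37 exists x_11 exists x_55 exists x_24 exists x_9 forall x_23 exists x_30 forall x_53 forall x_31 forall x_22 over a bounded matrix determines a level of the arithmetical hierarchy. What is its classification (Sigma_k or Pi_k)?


Leading quantifier is forall, so the class is Pi.
Number of quantifier blocks = alternations + 1 = 8 + 1 = 9.
Classification: Pi_9

Pi_9


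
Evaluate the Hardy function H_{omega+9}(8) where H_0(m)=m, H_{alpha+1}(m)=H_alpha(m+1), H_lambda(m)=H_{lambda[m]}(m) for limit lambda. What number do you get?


H_{omega+9}(8):
Unwind the 9 successor steps: H_{omega+9}(8) = H_omega(8+9) = H_omega(17).
H_omega(m) = H_m(m) = m + m = 2m.
Result = 2 * 17 = 34

34


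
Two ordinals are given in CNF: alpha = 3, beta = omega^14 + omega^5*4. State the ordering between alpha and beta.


Compare term by term from highest exponent:
alpha = 3
beta = omega^14 + omega^5*4
Term 1: alpha has omega^0*3, beta has omega^14*1
Term 2: alpha has omega^0*0, beta has omega^5*4
Result: alpha < beta

alpha < beta


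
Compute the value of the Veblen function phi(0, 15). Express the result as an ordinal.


phi(0, 15):
phi(0, beta) = omega^beta by definition.
phi(0, 15) = omega^15

omega^15


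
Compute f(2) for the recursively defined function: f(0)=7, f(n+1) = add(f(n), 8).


f(0) = 7
f(1) = add(f(0), 8) = add(7, 8) = 15
f(2) = add(f(1), 8) = add(15, 8) = 23


23


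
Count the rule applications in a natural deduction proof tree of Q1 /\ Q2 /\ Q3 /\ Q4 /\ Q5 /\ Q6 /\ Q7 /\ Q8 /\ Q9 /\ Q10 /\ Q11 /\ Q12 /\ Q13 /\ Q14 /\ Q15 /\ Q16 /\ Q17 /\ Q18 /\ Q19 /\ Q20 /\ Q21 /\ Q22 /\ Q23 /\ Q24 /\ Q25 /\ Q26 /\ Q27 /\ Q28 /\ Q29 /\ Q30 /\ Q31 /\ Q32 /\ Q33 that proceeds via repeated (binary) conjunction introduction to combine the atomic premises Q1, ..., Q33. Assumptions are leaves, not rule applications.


The target conjunction has 33 conjuncts, i.e. 32 binary /\ connectives.
Each conjunction-intro joins two pieces, so 33 atoms require 33-1 = 32 applications.
Total inference nodes = 32

32


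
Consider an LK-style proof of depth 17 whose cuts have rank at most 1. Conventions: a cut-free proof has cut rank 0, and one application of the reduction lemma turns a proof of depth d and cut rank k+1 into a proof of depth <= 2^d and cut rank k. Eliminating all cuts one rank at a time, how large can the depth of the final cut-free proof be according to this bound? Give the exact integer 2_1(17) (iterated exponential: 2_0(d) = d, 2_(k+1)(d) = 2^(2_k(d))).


Each rank reduction sends depth d to at most 2^d; cut rank r needs r reductions.
2_0(17) = 17
2_1(17) = 2^17 = 131072
Cut-free depth bound = 131072

131072


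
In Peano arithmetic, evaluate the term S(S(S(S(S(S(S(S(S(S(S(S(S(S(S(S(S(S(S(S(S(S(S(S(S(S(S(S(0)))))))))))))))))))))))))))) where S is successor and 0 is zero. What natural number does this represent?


Counting successors applied to 0:
28 applications of S to 0 = 28

28


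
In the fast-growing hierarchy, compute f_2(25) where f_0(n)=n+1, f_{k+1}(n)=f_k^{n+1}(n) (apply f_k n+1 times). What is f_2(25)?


f_2(25) = f_1^26(25)
f_1(m) = 2m + 1.
Iterating: f_1^k(n) = 2^k*(n+1) - 1.
f_2(25) = 2^26*(25+1) - 1 = 67108864*26 - 1 = 1744830463

1744830463


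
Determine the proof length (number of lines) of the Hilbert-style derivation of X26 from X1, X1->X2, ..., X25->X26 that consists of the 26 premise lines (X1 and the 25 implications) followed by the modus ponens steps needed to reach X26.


We have 26 premise lines: X1 and 25 implications.
Each implication is detached once by MP, giving 25 MP lines.
26 premise lines + 25 MP lines = 51 total lines.

51


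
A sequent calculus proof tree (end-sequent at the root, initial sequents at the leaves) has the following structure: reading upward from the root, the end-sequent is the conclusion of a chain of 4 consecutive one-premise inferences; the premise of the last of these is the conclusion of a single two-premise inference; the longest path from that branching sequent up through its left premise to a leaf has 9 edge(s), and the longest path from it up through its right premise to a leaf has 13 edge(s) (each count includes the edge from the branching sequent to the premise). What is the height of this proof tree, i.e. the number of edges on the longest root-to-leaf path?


Longest path through the left premise: 9 edges (measured from the branching sequent)
Longest path through the right premise: 13 edges
Height of the subtree rooted at the branching sequent: max(9, 13) = 13
The branching sequent sits 4 edges above the root (the chain of one-premise inferences), so height = 13 + 4 = 17

17


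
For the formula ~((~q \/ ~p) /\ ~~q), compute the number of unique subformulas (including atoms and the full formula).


Formula: ~((~q \/ ~p) /\ ~~q)
Subformulas found:
  1. q
  2. p
  3. ~p
  4. ~q
  5. ~~q
  6. (~q \/ ~p)
  7. ((~q \/ ~p) /\ ~~q)
  8. ~((~q \/ ~p) /\ ~~q)
Total distinct subformulas = 8

8


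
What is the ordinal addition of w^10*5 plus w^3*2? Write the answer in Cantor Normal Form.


Ordinal addition w^10*5 + w^3*2:
Leading exponent of alpha (10) > leading exponent of beta (3).
Since alpha's term has higher exponent than beta's leading term,
the sum is simply alpha followed by beta.
Result = w^10*5 + w^3*2

w^10*5 + w^3*2


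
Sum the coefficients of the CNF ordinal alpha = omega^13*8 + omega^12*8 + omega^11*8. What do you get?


CNF: omega^13*8 + omega^12*8 + omega^11*8
Coefficients: 8 + 8 + 8 = 24

24


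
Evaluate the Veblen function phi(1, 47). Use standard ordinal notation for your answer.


phi(1, 47):
phi(1, beta) = epsilon_beta (the beta-th epsilon number).
phi(1, 47) = epsilon_47

epsilon_47


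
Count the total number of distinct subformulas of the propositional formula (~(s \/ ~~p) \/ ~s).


Formula: (~(s \/ ~~p) \/ ~s)
Subformulas found:
  1. s
  2. p
  3. ~p
  4. ~s
  5. ~~p
  6. (s \/ ~~p)
  7. ~(s \/ ~~p)
  8. (~(s \/ ~~p) \/ ~s)
Total distinct subformulas = 8

8


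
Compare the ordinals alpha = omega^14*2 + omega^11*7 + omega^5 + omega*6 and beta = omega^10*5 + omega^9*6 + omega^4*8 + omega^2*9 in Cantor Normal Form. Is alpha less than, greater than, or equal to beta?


Compare term by term from highest exponent:
alpha = omega^14*2 + omega^11*7 + omega^5 + omega*6
beta = omega^10*5 + omega^9*6 + omega^4*8 + omega^2*9
Term 1: alpha has omega^14*2, beta has omega^10*5
Term 2: alpha has omega^11*7, beta has omega^9*6
Term 3: alpha has omega^5*1, beta has omega^4*8
Term 4: alpha has omega^1*6, beta has omega^2*9
Result: alpha > beta

alpha > beta


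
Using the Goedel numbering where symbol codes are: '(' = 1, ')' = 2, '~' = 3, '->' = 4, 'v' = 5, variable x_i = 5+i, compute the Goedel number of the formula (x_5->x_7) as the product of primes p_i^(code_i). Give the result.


Formula: (x_5->x_7)
Symbol codes: [1, 10, 4, 12, 2]
Primes: [2, 3, 5, 7, 11]
p_1^1 = 2^1 = 2
p_2^10 = 3^10 = 59049
p_3^4 = 5^4 = 625
p_4^12 = 7^12 = 13841287201
p_5^2 = 11^2 = 121
Product = 123618767899692161250

123618767899692161250


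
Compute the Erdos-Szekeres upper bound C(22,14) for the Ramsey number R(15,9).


R(15,9) <= C(15+9-2, 15-1) = C(22, 14)
C(22, 14) = 22! / (14! * 8!)
= 319770

319770


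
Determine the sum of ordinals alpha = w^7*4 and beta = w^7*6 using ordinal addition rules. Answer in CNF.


Ordinal addition w^7*4 + w^7*6:
Both terms have the same exponent 7.
w^e*c + w^e*d = w^e*(c+d).
Result = w^7*(4+6) = w^7*10

w^7*10


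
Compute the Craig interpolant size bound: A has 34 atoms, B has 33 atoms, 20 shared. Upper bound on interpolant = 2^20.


Shared atoms = 20
Craig interpolant size bound = 2^20
= 1048576

1048576


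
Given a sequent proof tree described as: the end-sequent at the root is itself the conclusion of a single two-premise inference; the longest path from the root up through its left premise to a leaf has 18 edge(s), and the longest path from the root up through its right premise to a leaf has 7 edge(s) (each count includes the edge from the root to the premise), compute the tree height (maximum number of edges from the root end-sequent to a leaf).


Longest path through the left premise: 18 edges (measured from the branching sequent)
Longest path through the right premise: 7 edges
Height of the subtree rooted at the branching sequent: max(18, 7) = 18
The branching sequent is the root itself.
Total height = 18

18


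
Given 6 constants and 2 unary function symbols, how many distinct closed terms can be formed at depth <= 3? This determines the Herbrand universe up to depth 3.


Herbrand terms by depth:
Depth 0: 6 constants
Depth 1: 12 new terms (running total: 18)
Depth 2: 24 new terms (running total: 42)
Depth 3: 48 new terms (running total: 90)
Total distinct ground terms = 90

90


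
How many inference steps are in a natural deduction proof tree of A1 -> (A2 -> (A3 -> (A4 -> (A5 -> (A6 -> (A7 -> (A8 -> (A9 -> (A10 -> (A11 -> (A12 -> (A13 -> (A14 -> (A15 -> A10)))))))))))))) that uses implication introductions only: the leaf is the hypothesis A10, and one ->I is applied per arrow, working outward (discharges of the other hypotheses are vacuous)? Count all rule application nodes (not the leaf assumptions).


The formula has 15 arrows (->); its innermost consequent A10 is one of the antecedents,
so the proof starts from the hypothesis leaf A10 (not a rule application) and closes one arrow per ->I.
Building A1 -> (A2 -> (A3 -> (A4 -> (A5 -> (A6 -> (A7 -> (A8 -> (A9 -> (A10 -> (A11 -> (A12 -> (A13 -> (A14 -> (A15 -> A10)))))))))))))) therefore takes 15 nested implication introductions.
Total inference nodes = 15

15


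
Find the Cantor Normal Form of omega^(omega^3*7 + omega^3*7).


omega^(omega^3*7 + omega^3*7):
Both terms of the exponent have the same exponent 3, so they merge: omega^3*7 + omega^3*7 = omega^3*(7+7) = omega^3*14.
omega raised to a CNF ordinal is a single CNF term: Result = omega^(omega^3*14)

omega^(omega^3*14)


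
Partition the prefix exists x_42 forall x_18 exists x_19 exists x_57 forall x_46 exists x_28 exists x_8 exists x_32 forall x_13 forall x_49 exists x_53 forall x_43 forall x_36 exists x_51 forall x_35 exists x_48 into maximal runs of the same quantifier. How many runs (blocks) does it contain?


Alternations = 10.
Blocks = alternations + 1 = 11

11


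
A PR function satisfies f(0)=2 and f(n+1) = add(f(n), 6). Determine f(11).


f(0) = 2
f(1) = add(f(0), 6) = add(2, 6) = 8
f(2) = add(f(1), 6) = add(8, 6) = 14
f(3) = add(f(2), 6) = add(14, 6) = 20
f(4) = add(f(3), 6) = add(20, 6) = 26
f(5) = add(f(4), 6) = add(26, 6) = 32
f(6) = add(f(5), 6) = add(32, 6) = 38
f(7) = add(f(6), 6) = add(38, 6) = 44
f(8) = add(f(7), 6) = add(44, 6) = 50
f(9) = add(f(8), 6) = add(50, 6) = 56
f(10) = add(f(9), 6) = add(56, 6) = 62
f(11) = add(f(10), 6) = add(62, 6) = 68


68


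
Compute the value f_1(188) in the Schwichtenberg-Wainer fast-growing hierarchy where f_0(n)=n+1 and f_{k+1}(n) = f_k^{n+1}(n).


f_1(188) = f_0^189(188)
f_0 adds 1 each time, applied 189 times.
f_1(188) = 188 + 189 = 377

377


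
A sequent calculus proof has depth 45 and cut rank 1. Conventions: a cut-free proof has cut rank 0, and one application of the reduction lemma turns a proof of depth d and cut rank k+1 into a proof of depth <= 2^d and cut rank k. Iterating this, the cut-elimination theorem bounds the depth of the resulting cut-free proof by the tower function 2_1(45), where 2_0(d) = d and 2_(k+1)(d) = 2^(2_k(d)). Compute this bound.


Each rank reduction sends depth d to at most 2^d; cut rank r needs r reductions.
2_0(45) = 45
2_1(45) = 2^45 = 35184372088832
Cut-free depth bound = 35184372088832

35184372088832


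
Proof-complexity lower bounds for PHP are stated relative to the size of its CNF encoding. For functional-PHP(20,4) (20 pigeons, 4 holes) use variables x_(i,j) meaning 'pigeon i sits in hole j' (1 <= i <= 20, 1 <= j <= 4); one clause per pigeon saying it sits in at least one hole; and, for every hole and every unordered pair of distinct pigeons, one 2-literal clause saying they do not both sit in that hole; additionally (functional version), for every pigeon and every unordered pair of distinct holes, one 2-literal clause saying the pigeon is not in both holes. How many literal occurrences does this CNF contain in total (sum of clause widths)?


functional-PHP(20,4): 20 pigeons, 4 holes, 20*4 = 80 variables.
- pigeon clauses: one per pigeon -> 20 clauses of width 4 -> 80 literals
- hole clauses: 4 holes * C(20,2) = 4 * 190 -> 760 clauses of width 2 -> 1520 literals
- functional clauses: 20 pigeons * C(4,2) = 20 * 6 -> 120 clauses of width 2 -> 240 literals
Total literal occurrences = 80 + 1520 + 240 = 1840

1840


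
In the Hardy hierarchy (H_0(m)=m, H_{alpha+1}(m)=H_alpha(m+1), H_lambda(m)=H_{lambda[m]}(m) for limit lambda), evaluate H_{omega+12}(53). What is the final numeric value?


H_{omega+12}(53):
Unwind the 12 successor steps: H_{omega+12}(53) = H_omega(53+12) = H_omega(65).
H_omega(m) = H_m(m) = m + m = 2m.
Result = 2 * 65 = 130

130


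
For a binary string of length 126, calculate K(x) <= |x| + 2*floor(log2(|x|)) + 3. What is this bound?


floor(log2(126)) = 6
2 * 6 = 12
K(x) <= 126 + 12 + 3 = 141

141


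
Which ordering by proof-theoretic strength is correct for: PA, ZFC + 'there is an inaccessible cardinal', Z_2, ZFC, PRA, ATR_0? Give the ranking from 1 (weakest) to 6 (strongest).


Ordering by consistency strength:
1. PRA
2. PA
3. ATR_0
4. Z_2
5. ZFC
6. ZFC + 'there is an inaccessible cardinal'


PA=2, ZFC + 'there is an inaccessible cardinal'=6, Z_2=4, ZFC=5, PRA=1, ATR_0=3


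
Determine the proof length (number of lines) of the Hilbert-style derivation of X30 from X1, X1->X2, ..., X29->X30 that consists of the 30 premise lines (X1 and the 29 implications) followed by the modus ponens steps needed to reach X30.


We have 30 premise lines: X1 and 29 implications.
Each implication is detached once by MP, giving 29 MP lines.
30 premise lines + 29 MP lines = 59 total lines.

59


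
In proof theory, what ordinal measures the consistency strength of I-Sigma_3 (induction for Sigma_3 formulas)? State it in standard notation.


The proof-theoretic ordinal of I-Sigma_3 (induction for Sigma_3 formulas) is a standard result in ordinal analysis.
This ordinal is the supremum of order types of primitive recursive well-orderings
that the theory can prove to be well-ordered.
For I-Sigma_3 (induction for Sigma_3 formulas), the proof-theoretic ordinal is omega^(omega^(omega^omega)).

omega^(omega^(omega^omega))


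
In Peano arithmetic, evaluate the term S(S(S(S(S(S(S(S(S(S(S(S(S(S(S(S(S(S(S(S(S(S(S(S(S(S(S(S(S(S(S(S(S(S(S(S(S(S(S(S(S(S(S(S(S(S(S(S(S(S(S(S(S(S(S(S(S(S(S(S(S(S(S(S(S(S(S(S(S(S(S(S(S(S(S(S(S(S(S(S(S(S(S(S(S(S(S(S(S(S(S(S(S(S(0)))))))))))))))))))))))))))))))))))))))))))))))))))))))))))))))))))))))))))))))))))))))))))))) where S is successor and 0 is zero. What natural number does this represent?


Counting successors applied to 0:
94 applications of S to 0 = 94

94


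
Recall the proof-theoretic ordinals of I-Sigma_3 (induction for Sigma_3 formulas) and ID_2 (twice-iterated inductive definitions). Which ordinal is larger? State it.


Proof-theoretic ordinal of I-Sigma_3 (induction for Sigma_3 formulas): omega^(omega^(omega^omega))
Proof-theoretic ordinal of ID_2 (twice-iterated inductive definitions): psi_0(epsilon_{Omega_2+1})
Comparing: omega^(omega^(omega^omega)) < psi_0(epsilon_{Omega_2+1}).
The larger ordinal is psi_0(epsilon_{Omega_2+1}) (from ID_2 (twice-iterated inductive definitions)).

psi_0(epsilon_{Omega_2+1})


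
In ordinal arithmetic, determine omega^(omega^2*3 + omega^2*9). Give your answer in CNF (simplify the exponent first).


omega^(omega^2*3 + omega^2*9):
Both terms of the exponent have the same exponent 2, so they merge: omega^2*3 + omega^2*9 = omega^2*(3+9) = omega^2*12.
omega raised to a CNF ordinal is a single CNF term: Result = omega^(omega^2*12)

omega^(omega^2*12)


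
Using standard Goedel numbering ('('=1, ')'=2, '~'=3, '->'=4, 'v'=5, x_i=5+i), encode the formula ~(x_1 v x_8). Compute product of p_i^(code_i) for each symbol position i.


Formula: ~(x_1 v x_8)
Symbol codes: [3, 1, 6, 5, 13, 2]
Primes: [2, 3, 5, 7, 11, 13]
p_1^3 = 2^3 = 8
p_2^1 = 3^1 = 3
p_3^6 = 5^6 = 15625
p_4^5 = 7^5 = 16807
p_5^13 = 11^13 = 34522712143931
p_6^2 = 13^2 = 169
Product = 36771646757818187089875000

36771646757818187089875000


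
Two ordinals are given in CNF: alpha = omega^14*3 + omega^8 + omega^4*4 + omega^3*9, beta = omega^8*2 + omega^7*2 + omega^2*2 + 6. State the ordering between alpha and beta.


Compare term by term from highest exponent:
alpha = omega^14*3 + omega^8 + omega^4*4 + omega^3*9
beta = omega^8*2 + omega^7*2 + omega^2*2 + 6
Term 1: alpha has omega^14*3, beta has omega^8*2
Term 2: alpha has omega^8*1, beta has omega^7*2
Term 3: alpha has omega^4*4, beta has omega^2*2
Term 4: alpha has omega^3*9, beta has omega^0*6
Result: alpha > beta

alpha > beta


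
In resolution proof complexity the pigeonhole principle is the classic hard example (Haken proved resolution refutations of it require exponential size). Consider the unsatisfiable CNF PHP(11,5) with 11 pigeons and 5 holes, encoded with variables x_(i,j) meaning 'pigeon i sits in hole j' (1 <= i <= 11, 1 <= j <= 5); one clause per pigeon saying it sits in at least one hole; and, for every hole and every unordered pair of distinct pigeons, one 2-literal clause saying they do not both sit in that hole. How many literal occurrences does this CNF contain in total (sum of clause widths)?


PHP(11,5): 11 pigeons, 5 holes, 11*5 = 55 variables.
- pigeon clauses: one per pigeon -> 11 clauses of width 5 -> 55 literals
- hole clauses: 5 holes * C(11,2) = 5 * 55 -> 275 clauses of width 2 -> 550 literals
Total literal occurrences = 55 + 550 = 605

605


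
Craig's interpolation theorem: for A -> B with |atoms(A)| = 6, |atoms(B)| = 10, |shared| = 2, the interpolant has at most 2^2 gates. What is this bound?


Shared atoms = 2
Craig interpolant size bound = 2^2
= 4

4


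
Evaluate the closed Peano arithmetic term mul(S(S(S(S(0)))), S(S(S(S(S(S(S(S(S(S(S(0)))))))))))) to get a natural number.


mul(S^4(0), S^11(0)):
S^4(0) = 4
S^11(0) = 11
4 * 11 = 44

44


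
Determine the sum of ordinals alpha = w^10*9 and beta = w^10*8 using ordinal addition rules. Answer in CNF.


Ordinal addition w^10*9 + w^10*8:
Both terms have the same exponent 10.
w^e*c + w^e*d = w^e*(c+d).
Result = w^10*(9+8) = w^10*17

w^10*17


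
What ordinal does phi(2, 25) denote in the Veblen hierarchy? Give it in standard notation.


phi(2, 25):
phi(2, beta) = zeta_beta (the beta-th zeta number, fixed point of epsilon).
phi(2, 25) = zeta_25

zeta_25


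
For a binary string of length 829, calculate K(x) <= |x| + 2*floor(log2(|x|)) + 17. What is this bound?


floor(log2(829)) = 9
2 * 9 = 18
K(x) <= 829 + 18 + 17 = 864

864


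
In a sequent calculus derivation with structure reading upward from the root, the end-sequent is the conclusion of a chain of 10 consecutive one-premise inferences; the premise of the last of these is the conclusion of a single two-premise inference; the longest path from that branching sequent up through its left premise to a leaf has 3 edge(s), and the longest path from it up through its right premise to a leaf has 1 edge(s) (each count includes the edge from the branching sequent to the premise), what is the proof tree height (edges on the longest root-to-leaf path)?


Longest path through the left premise: 3 edges (measured from the branching sequent)
Longest path through the right premise: 1 edges
Height of the subtree rooted at the branching sequent: max(3, 1) = 3
The branching sequent sits 10 edges above the root (the chain of one-premise inferences), so height = 3 + 10 = 13

13


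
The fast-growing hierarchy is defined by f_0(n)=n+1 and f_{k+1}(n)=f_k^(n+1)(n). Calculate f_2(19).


f_2(19) = f_1^20(19)
f_1(m) = 2m + 1.
Iterating: f_1^k(n) = 2^k*(n+1) - 1.
f_2(19) = 2^20*(19+1) - 1 = 1048576*20 - 1 = 20971519

20971519


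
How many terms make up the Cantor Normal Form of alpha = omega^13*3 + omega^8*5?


CNF: omega^13*3 + omega^8*5
Count the summands separated by '+':
  term 1: omega^13*3
  term 2: omega^8*5
Total terms = 2

2


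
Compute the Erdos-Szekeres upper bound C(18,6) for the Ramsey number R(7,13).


R(7,13) <= C(7+13-2, 7-1) = C(18, 6)
C(18, 6) = 18! / (6! * 12!)
= 18564

18564


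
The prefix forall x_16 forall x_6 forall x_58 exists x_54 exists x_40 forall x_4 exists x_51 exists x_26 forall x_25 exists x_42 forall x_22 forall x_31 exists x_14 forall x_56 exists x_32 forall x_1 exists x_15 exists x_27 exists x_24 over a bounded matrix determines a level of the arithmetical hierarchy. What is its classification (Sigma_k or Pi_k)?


Leading quantifier is forall, so the class is Pi.
Number of quantifier blocks = alternations + 1 = 11 + 1 = 12.
Classification: Pi_12

Pi_12


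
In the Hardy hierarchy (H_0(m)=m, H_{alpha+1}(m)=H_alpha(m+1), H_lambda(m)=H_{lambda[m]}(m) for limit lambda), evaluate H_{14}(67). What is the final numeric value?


H_14(67):
For finite ordinals k, H_k(n) = n + k (each successor step adds 1).
H_14(67) = 67 + 14 = 81

81


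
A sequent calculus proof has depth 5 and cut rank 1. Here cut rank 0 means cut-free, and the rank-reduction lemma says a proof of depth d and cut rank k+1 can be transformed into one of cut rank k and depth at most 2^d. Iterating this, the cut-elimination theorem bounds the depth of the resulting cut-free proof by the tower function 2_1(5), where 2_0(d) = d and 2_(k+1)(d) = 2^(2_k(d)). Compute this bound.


Each rank reduction sends depth d to at most 2^d; cut rank r needs r reductions.
2_0(5) = 5
2_1(5) = 2^5 = 32
Cut-free depth bound = 32

32


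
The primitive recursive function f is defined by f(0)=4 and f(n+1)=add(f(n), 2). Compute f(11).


f(0) = 4
f(1) = add(f(0), 2) = add(4, 2) = 6
f(2) = add(f(1), 2) = add(6, 2) = 8
f(3) = add(f(2), 2) = add(8, 2) = 10
f(4) = add(f(3), 2) = add(10, 2) = 12
f(5) = add(f(4), 2) = add(12, 2) = 14
f(6) = add(f(5), 2) = add(14, 2) = 16
f(7) = add(f(6), 2) = add(16, 2) = 18
f(8) = add(f(7), 2) = add(18, 2) = 20
f(9) = add(f(8), 2) = add(20, 2) = 22
f(10) = add(f(9), 2) = add(22, 2) = 24
f(11) = add(f(10), 2) = add(24, 2) = 26


26


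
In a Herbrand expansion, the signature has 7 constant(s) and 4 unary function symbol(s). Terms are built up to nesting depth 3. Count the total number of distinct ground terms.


Herbrand terms by depth:
Depth 0: 7 constants
Depth 1: 28 new terms (running total: 35)
Depth 2: 112 new terms (running total: 147)
Depth 3: 448 new terms (running total: 595)
Total distinct ground terms = 595

595


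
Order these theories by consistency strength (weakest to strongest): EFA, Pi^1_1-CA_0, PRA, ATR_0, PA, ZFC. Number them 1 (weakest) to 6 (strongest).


Ordering by consistency strength:
1. EFA
2. PRA
3. PA
4. ATR_0
5. Pi^1_1-CA_0
6. ZFC


EFA=1, Pi^1_1-CA_0=5, PRA=2, ATR_0=4, PA=3, ZFC=6


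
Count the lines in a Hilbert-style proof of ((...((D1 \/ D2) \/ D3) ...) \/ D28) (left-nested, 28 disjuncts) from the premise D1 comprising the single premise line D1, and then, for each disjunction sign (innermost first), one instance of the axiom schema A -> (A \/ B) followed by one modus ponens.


Building the left-nested 28-ary disjunction from D1:
- 1 premise line (D1)
- 28 disjuncts means 27 disjunction signs; each needs 1 axiom instance + 1 MP = 2 lines: 2 * 27 = 54
Total = 1 + 54 = 55 lines.

55


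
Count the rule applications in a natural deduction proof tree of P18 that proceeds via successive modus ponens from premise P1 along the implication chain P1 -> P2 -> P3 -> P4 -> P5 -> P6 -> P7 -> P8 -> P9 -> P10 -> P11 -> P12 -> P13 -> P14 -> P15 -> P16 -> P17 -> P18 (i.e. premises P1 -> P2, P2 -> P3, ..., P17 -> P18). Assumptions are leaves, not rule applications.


We have a chain: P1 -> P2 -> P3 -> P4 -> P5 -> P6 -> P7 -> P8 -> P9 -> P10 -> P11 -> P12 -> P13 -> P14 -> P15 -> P16 -> P17 -> P18.
Each modus ponens application produces the next variable.
The chain has 18 propositions, so 18-1 = 17 modus ponens steps.
Total inference nodes = 17

17


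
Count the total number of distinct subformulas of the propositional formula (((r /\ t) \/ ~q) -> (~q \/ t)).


Formula: (((r /\ t) \/ ~q) -> (~q \/ t))
Subformulas found:
  1. q
  2. r
  3. t
  4. ~q
  5. (r /\ t)
  6. (~q \/ t)
  7. ((r /\ t) \/ ~q)
  8. (((r /\ t) \/ ~q) -> (~q \/ t))
Total distinct subformulas = 8

8


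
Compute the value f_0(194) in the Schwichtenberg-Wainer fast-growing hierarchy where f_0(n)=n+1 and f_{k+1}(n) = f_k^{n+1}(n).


f_0(194) = 194 + 1 = 195

195


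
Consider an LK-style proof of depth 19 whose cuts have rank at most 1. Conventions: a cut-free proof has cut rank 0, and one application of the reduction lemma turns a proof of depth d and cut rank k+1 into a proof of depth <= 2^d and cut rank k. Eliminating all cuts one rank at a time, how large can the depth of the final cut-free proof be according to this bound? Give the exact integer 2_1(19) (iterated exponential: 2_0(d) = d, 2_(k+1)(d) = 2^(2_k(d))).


Each rank reduction sends depth d to at most 2^d; cut rank r needs r reductions.
2_0(19) = 19
2_1(19) = 2^19 = 524288
Cut-free depth bound = 524288

524288


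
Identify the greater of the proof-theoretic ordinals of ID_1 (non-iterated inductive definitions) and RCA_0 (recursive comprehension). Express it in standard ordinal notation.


Proof-theoretic ordinal of ID_1 (non-iterated inductive definitions): psi_0(epsilon_{Omega+1})
Proof-theoretic ordinal of RCA_0 (recursive comprehension): omega^omega
Comparing: omega^omega < psi_0(epsilon_{Omega+1}).
The larger ordinal is psi_0(epsilon_{Omega+1}) (from ID_1 (non-iterated inductive definitions)).

psi_0(epsilon_{Omega+1})


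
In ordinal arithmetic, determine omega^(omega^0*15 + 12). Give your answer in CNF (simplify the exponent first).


omega^(omega^0*15 + 12):
omega^0 = 1, so the exponent is 15 + 12 = 27 (finite ordinal addition).
Result = omega^27, already a single CNF term.

omega^27


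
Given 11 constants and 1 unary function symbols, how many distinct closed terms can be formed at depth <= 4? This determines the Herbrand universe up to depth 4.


Herbrand terms by depth:
Depth 0: 11 constants
Depth 1: 11 new terms (running total: 22)
Depth 2: 11 new terms (running total: 33)
Depth 3: 11 new terms (running total: 44)
Depth 4: 11 new terms (running total: 55)
Total distinct ground terms = 55

55


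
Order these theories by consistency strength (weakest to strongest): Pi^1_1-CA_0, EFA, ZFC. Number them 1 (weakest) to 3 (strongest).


Ordering by consistency strength:
1. EFA
2. Pi^1_1-CA_0
3. ZFC


Pi^1_1-CA_0=2, EFA=1, ZFC=3


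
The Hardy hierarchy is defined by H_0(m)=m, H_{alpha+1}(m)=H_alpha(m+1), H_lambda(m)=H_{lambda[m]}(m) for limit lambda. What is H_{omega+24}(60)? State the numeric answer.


H_{omega+24}(60):
Unwind the 24 successor steps: H_{omega+24}(60) = H_omega(60+24) = H_omega(84).
H_omega(m) = H_m(m) = m + m = 2m.
Result = 2 * 84 = 168

168


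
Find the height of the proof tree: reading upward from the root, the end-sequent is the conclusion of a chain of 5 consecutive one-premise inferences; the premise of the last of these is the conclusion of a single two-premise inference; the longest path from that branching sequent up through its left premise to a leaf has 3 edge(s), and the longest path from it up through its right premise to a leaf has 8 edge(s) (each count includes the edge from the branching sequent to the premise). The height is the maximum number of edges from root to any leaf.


Longest path through the left premise: 3 edges (measured from the branching sequent)
Longest path through the right premise: 8 edges
Height of the subtree rooted at the branching sequent: max(3, 8) = 8
The branching sequent sits 5 edges above the root (the chain of one-premise inferences), so height = 8 + 5 = 13

13


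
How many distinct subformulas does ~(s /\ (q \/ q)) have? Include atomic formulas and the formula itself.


Formula: ~(s /\ (q \/ q))
Subformulas found:
  1. q
  2. s
  3. (q \/ q)
  4. (s /\ (q \/ q))
  5. ~(s /\ (q \/ q))
Total distinct subformulas = 5

5


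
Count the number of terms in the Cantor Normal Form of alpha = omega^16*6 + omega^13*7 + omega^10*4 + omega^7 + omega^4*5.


CNF: omega^16*6 + omega^13*7 + omega^10*4 + omega^7 + omega^4*5
Count the summands separated by '+':
  term 1: omega^16*6
  term 2: omega^13*7
  term 3: omega^10*4
  term 4: omega^7
  term 5: omega^4*5
Total terms = 5

5


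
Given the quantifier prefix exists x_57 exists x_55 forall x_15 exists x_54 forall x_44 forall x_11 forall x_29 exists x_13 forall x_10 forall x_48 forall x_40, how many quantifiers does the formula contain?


Quantifier prefix has 11 quantifier symbols.
Quantifier depth = 11

11


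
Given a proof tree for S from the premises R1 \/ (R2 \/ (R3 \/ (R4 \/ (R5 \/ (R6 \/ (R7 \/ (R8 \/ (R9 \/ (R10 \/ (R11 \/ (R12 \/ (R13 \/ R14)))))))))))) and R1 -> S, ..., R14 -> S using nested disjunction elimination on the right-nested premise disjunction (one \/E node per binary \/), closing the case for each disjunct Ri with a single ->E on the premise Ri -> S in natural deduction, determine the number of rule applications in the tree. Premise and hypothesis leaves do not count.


The premise R1 \/ (R2 \/ (R3 \/ (R4 \/ (R5 \/ (R6 \/ (R7 \/ (R8 \/ (R9 \/ (R10 \/ (R11 \/ (R12 \/ (R13 \/ R14)))))))))))) contains 14 disjuncts, hence 13 binary \/ connectives.
- Each binary \/ is eliminated once: 13 \/E nodes.
- Each of the 14 cases Ri derives S by one ->E with Ri -> S: 14 ->E nodes.
Total = 13 + 14 = 27

27


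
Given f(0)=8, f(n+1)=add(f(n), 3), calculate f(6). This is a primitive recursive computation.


f(0) = 8
f(1) = add(f(0), 3) = add(8, 3) = 11
f(2) = add(f(1), 3) = add(11, 3) = 14
f(3) = add(f(2), 3) = add(14, 3) = 17
f(4) = add(f(3), 3) = add(17, 3) = 20
f(5) = add(f(4), 3) = add(20, 3) = 23
f(6) = add(f(5), 3) = add(23, 3) = 26


26


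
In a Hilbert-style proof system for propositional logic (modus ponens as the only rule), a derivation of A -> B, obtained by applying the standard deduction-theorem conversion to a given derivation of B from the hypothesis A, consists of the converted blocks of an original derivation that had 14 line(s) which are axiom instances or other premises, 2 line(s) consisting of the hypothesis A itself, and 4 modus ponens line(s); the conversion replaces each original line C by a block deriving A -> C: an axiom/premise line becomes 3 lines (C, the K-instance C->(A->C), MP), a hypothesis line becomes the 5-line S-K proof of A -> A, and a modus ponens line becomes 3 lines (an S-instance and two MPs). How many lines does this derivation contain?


Deduction-theorem conversion, block by block:
- 14 axiom/premise lines -> 3 lines each = 42
- 2 hypothesis lines -> 5 lines each (identity proof A->A) = 10
- 4 MP lines -> 3 lines each (S-instance, MP, MP) = 12
Total = 42 + 10 + 12 = 64 lines.

64


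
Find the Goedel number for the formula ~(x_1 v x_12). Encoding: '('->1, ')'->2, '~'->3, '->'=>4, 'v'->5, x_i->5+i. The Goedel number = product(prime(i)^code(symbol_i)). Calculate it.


Formula: ~(x_1 v x_12)
Symbol codes: [3, 1, 6, 5, 17, 2]
Primes: [2, 3, 5, 7, 11, 13]
p_1^3 = 2^3 = 8
p_2^1 = 3^1 = 3
p_3^6 = 5^6 = 15625
p_4^5 = 7^5 = 16807
p_5^17 = 11^17 = 505447028499293771
p_6^2 = 13^2 = 169
Product = 538373680181216077182859875000

538373680181216077182859875000


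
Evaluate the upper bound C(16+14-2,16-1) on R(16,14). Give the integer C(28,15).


R(16,14) <= C(16+14-2, 16-1) = C(28, 15)
C(28, 15) = 28! / (15! * 13!)
= 37442160

37442160


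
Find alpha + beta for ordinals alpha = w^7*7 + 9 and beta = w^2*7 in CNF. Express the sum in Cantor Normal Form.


Ordinal addition (w^7*7 + 9) + w^2*7:
alpha's leading term has exponent 7 > beta's exponent 2, so it survives.
alpha's tail term has exponent 0 < beta's exponent 2, so it is absorbed by beta.
In ordinal addition, any term followed by a strictly larger-exponent term is absorbed.
Result = w^7*7 + w^2*7

w^7*7 + w^2*7


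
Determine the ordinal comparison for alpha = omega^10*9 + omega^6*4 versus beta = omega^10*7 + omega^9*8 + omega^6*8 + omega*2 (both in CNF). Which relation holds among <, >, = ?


Compare term by term from highest exponent:
alpha = omega^10*9 + omega^6*4
beta = omega^10*7 + omega^9*8 + omega^6*8 + omega*2
Term 1: alpha has omega^10*9, beta has omega^10*7
Term 2: alpha has omega^6*4, beta has omega^9*8
Term 3: alpha has omega^0*0, beta has omega^6*8
Term 4: alpha has omega^0*0, beta has omega^1*2
Result: alpha > beta

alpha > beta


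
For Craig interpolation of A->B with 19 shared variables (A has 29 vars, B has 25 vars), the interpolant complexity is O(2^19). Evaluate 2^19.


Shared atoms = 19
Craig interpolant size bound = 2^19
= 524288

524288


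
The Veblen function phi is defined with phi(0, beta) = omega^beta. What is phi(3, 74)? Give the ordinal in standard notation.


phi(3, 74):
phi(3, beta) = eta_beta (the beta-th eta number, fixed point of zeta).
phi(3, 74) = eta_74

eta_74


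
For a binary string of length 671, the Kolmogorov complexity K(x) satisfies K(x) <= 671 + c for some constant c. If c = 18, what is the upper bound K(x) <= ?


K(x) <= |x| + c = 671 + 18 = 689

689


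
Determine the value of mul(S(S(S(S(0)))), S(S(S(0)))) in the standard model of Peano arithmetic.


mul(S^4(0), S^3(0)):
S^4(0) = 4
S^3(0) = 3
4 * 3 = 12

12


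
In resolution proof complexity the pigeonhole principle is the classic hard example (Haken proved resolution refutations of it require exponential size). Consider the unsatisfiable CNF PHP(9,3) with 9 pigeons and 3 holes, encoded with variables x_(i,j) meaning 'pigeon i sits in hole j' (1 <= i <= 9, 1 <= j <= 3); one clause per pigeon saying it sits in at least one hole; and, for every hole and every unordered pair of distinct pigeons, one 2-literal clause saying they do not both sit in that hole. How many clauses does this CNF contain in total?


PHP(9,3): 9 pigeons, 3 holes, 9*3 = 27 variables.
- pigeon clauses: one per pigeon -> 9 clauses
- hole clauses: 3 holes * C(9,2) = 3 * 36 -> 108 clauses
Total clauses = 9 + 108 = 117

117


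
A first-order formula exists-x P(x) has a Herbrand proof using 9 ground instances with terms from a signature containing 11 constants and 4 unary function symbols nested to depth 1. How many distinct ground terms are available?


Herbrand terms by depth:
Depth 0: 11 constants
Depth 1: 44 new terms (running total: 55)
Total distinct ground terms = 55

55


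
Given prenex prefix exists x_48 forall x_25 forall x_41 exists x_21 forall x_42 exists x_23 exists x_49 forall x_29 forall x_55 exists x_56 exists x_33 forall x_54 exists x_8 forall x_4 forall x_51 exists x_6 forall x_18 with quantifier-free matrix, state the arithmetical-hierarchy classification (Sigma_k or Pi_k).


Leading quantifier is exists, so the class is Sigma.
Number of quantifier blocks = alternations + 1 = 11 + 1 = 12.
Classification: Sigma_12

Sigma_12


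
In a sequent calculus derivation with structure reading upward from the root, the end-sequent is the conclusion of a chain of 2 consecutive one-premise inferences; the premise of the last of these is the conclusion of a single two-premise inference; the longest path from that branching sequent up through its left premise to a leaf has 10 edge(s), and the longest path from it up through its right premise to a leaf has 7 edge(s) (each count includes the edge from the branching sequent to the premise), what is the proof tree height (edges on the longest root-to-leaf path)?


Longest path through the left premise: 10 edges (measured from the branching sequent)
Longest path through the right premise: 7 edges
Height of the subtree rooted at the branching sequent: max(10, 7) = 10
The branching sequent sits 2 edges above the root (the chain of one-premise inferences), so height = 10 + 2 = 12

12


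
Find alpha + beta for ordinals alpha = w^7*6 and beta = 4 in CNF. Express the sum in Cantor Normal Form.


Ordinal addition w^7*6 + 4:
Leading exponent of alpha (7) > leading exponent of beta (0).
Since alpha's term has higher exponent than beta's leading term,
the sum is simply alpha followed by beta.
Result = w^7*6 + 4

w^7*6 + 4


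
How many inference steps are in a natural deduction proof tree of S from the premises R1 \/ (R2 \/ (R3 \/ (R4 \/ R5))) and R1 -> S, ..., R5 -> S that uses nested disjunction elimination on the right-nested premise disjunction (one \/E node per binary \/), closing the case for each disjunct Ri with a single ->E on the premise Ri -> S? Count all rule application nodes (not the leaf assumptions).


The premise R1 \/ (R2 \/ (R3 \/ (R4 \/ R5))) contains 5 disjuncts, hence 4 binary \/ connectives.
- Each binary \/ is eliminated once: 4 \/E nodes.
- Each of the 5 cases Ri derives S by one ->E with Ri -> S: 5 ->E nodes.
Total = 4 + 5 = 9

9
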